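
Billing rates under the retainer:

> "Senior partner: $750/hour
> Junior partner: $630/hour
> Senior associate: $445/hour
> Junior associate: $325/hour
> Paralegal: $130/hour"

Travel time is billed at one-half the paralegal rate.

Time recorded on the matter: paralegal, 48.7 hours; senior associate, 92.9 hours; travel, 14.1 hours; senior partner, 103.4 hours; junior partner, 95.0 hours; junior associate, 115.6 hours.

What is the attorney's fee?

$223,558.00

Senior partner: 103.4 × $750 = $77,550.00
Junior partner: 95.0 × $630 = $59,850.00
Senior associate: 92.9 × $445 = $41,340.50
Junior associate: 115.6 × $325 = $37,570.00
Paralegal: 48.7 × $130 = $6,331.00
Subtotal: $77,550.00 + $59,850.00 + $41,340.50 + $37,570.00 + $6,331.00 = $222,641.50
Travel: 14.1 × ($130 ÷ 2) = 14.1 × $65.00 = $916.50
Total: $222,641.50 + $916.50 = $223,558.00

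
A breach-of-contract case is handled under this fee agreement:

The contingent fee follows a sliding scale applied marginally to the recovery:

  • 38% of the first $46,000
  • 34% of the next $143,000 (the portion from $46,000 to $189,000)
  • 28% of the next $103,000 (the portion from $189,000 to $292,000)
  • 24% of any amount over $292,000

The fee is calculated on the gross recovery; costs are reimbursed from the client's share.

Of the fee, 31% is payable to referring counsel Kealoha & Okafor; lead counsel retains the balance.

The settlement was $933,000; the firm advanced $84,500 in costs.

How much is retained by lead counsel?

Fee base is the gross recovery, $933,000; costs are reimbursed separately.
First $46,000 at 38% = $17,480.00
Next $143,000 at 34% = $48,620.00
Next $103,000 at 28% = $28,840.00
Remaining $641,000 at 24% = $153,840.00
Fee: $17,480.00 + $48,620.00 + $28,840.00 + $153,840.00 = $248,780.00
Referral share: 31% of $248,780.00 = $77,121.80; lead counsel retains $248,780.00 − $77,121.80 = $171,658.20.

$171,658.20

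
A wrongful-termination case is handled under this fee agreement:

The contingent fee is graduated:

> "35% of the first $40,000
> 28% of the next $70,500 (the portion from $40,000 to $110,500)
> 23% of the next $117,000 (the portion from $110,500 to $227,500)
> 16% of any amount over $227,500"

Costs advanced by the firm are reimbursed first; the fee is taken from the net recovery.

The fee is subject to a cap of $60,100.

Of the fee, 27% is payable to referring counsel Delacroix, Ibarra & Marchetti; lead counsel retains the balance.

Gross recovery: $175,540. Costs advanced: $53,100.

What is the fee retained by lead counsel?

$26,634.93

Fee base (net of costs): $175,540 − $53,100 = $122,440
First $40,000 at 35% = $14,000.00
Next $70,500 at 28% = $19,740.00
Remaining $11,940 at 23% = $2,746.20
Fee: $14,000.00 + $19,740.00 + $2,746.20 = $36,486.20
$36,486.20 is under the $60,100 cap.
Referral share: 27% of $36,486.20 = $9,851.27; lead counsel retains $36,486.20 − $9,851.27 = $26,634.93.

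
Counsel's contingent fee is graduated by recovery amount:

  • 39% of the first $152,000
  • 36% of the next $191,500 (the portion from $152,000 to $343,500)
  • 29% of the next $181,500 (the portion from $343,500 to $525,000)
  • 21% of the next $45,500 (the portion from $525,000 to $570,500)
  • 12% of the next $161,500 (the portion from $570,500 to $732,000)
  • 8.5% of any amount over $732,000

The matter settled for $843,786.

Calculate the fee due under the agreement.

First $152,000 at 39% = $59,280.00
Next $191,500 at 36% = $68,940.00
Next $181,500 at 29% = $52,635.00
Next $45,500 at 21% = $9,555.00
Next $161,500 at 12% = $19,380.00
Remaining $111,786 at 8.5% = $9,501.81
Fee: $59,280.00 + $68,940.00 + $52,635.00 + $9,555.00 + $19,380.00 + $9,501.81 = $219,291.81

$219,291.81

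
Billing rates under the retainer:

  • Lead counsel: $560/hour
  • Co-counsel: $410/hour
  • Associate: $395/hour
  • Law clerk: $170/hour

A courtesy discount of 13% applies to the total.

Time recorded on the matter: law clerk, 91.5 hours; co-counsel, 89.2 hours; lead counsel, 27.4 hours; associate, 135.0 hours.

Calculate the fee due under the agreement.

$105,092.52

Lead counsel: 27.4 × $560 = $15,344.00
Co-counsel: 89.2 × $410 = $36,572.00
Associate: 135.0 × $395 = $53,325.00
Law clerk: 91.5 × $170 = $15,555.00
Subtotal: $120,796.00
Less 13% discount: −$15,703.48
Total: $120,796.00 − $15,703.48 = $105,092.52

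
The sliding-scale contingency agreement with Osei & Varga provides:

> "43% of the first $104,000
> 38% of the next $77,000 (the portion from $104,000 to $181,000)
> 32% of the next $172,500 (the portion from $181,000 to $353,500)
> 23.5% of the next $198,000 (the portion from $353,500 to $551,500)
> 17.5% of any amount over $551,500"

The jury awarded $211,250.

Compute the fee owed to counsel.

First $104,000 at 43% = $44,720.00
Next $77,000 at 38% = $29,260.00
Remaining $30,250 at 32% = $9,680.00
Fee: $44,720.00 + $29,260.00 + $9,680.00 = $83,660.00

$83,660.00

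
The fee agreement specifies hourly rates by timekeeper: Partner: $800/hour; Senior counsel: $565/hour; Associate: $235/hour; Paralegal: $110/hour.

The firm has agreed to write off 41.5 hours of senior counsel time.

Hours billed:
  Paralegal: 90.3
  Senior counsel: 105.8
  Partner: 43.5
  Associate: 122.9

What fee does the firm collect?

Partner: 43.5 × $800 = $34,800.00
Senior counsel: 105.8 × $565 = $59,777.00
Associate: 122.9 × $235 = $28,881.50
Paralegal: 90.3 × $110 = $9,933.00
Subtotal: $133,391.50
Write-off: 41.5 × $565 = $23,447.50
Total: $133,391.50 − $23,447.50 = $109,944.00

$109,944.00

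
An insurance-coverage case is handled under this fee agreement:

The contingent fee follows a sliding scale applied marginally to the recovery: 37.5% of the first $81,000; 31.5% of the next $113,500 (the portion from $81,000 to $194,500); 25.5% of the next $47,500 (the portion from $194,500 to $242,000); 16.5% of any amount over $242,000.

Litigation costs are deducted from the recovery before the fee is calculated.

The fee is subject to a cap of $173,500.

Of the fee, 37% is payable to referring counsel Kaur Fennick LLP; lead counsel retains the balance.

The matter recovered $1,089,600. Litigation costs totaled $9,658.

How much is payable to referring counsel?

$64,195.00

Fee base (net of costs): $1,089,600 − $9,658 = $1,079,942
First $81,000 at 37.5% = $30,375.00
Next $113,500 at 31.5% = $35,752.50
Next $47,500 at 25.5% = $12,112.50
Remaining $837,942 at 16.5% = $138,260.43
Fee: $30,375.00 + $35,752.50 + $12,112.50 + $138,260.43 = $216,500.43
$216,500.43 exceeds the $173,500 cap, so the fee is capped at $173,500.00.
Referral share: 37% of $173,500.00 = $64,195.00; lead counsel retains $173,500.00 − $64,195.00 = $109,305.00.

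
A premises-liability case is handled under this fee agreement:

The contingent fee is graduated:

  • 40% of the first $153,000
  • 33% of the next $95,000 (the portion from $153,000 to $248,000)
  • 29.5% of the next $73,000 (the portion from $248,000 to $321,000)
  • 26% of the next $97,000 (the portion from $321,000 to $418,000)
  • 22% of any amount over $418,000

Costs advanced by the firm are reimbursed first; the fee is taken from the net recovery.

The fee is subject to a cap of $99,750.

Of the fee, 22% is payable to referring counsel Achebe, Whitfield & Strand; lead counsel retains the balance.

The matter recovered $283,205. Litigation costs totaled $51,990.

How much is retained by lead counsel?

$67,868.54

Fee base (net of costs): $283,205 − $51,990 = $231,215
First $153,000 at 40% = $61,200.00
Remaining $78,215 at 33% = $25,810.95
Fee: $61,200.00 + $25,810.95 = $87,010.95
$87,010.95 is under the $99,750 cap.
Referral share: 22% of $87,010.95 = $19,142.41; lead counsel retains $87,010.95 − $19,142.41 = $67,868.54.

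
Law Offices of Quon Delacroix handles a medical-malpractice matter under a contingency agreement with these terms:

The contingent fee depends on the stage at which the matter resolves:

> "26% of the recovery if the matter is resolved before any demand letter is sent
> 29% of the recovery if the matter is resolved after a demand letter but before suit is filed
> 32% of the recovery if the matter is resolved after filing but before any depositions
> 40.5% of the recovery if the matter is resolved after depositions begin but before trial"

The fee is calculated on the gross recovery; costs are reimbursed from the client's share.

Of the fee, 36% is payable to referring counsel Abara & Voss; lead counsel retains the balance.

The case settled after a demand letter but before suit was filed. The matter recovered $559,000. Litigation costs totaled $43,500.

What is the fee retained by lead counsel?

Fee base is the gross recovery, $559,000; costs are reimbursed separately.
The matter settled after a demand letter but before suit was filed, so the 29% rate applies.
$559,000 × 29% = $162,110.00
Referral share: 36% of $162,110.00 = $58,359.60; lead counsel retains $162,110.00 − $58,359.60 = $103,750.40.

$103,750.40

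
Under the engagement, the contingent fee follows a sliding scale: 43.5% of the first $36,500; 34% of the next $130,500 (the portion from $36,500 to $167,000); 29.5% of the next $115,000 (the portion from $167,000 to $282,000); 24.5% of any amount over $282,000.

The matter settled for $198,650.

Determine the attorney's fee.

First $36,500 at 43.5% = $15,877.50
Next $130,500 at 34% = $44,370.00
Remaining $31,650 at 29.5% = $9,336.75
Fee: $15,877.50 + $44,370.00 + $9,336.75 = $69,584.25

$69,584.25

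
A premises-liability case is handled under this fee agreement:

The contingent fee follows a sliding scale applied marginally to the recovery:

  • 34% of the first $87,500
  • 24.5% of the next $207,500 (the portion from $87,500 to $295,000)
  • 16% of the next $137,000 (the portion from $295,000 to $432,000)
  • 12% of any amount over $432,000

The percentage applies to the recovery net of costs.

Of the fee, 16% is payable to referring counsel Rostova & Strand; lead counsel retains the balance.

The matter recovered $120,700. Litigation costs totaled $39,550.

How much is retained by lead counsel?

Fee base (net of costs): $120,700 − $39,550 = $81,150
First $81,150 at 34% = $27,591.00
Referral share: 16% of $27,591.00 = $4,414.56; lead counsel retains $27,591.00 − $4,414.56 = $23,176.44.

$23,176.44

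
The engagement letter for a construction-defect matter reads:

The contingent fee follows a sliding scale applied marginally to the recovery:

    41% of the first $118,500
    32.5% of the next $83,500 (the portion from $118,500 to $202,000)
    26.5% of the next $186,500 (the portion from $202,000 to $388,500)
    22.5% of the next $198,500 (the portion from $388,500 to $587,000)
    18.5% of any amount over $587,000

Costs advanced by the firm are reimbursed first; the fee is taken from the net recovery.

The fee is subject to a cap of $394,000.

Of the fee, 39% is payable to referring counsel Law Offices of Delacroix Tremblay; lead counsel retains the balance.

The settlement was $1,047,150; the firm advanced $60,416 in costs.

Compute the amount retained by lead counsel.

$148,692.56

Fee base (net of costs): $1,047,150 − $60,416 = $986,734
First $118,500 at 41% = $48,585.00
Next $83,500 at 32.5% = $27,137.50
Next $186,500 at 26.5% = $49,422.50
Next $198,500 at 22.5% = $44,662.50
Remaining $399,734 at 18.5% = $73,950.79
Fee: $48,585.00 + $27,137.50 + $49,422.50 + $44,662.50 + $73,950.79 = $243,758.29
$243,758.29 is under the $394,000 cap.
Referral share: 39% of $243,758.29 = $95,065.73; lead counsel retains $243,758.29 − $95,065.73 = $148,692.56.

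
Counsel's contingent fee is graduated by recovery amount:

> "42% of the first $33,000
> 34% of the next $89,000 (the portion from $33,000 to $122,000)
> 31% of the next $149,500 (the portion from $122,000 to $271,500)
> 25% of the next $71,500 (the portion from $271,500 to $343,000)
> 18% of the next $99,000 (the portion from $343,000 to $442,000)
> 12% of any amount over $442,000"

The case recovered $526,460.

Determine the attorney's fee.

$136,295.20

First $33,000 at 42% = $13,860.00
Next $89,000 at 34% = $30,260.00
Next $149,500 at 31% = $46,345.00
Next $71,500 at 25% = $17,875.00
Next $99,000 at 18% = $17,820.00
Remaining $84,460 at 12% = $10,135.20
Fee: $13,860.00 + $30,260.00 + $46,345.00 + $17,875.00 + $17,820.00 + $10,135.20 = $136,295.20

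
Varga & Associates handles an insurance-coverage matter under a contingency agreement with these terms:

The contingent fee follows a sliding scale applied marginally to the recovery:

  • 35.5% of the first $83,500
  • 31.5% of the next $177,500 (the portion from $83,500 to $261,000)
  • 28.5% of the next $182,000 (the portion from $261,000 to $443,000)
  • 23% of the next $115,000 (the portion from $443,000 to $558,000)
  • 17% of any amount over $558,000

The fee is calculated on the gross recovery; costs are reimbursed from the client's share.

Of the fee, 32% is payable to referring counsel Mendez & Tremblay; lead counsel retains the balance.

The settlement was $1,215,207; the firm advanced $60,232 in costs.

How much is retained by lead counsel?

$187,408.13

Fee base is the gross recovery, $1,215,207; costs are reimbursed separately.
First $83,500 at 35.5% = $29,642.50
Next $177,500 at 31.5% = $55,912.50
Next $182,000 at 28.5% = $51,870.00
Next $115,000 at 23% = $26,450.00
Remaining $657,207 at 17% = $111,725.19
Fee: $29,642.50 + $55,912.50 + $51,870.00 + $26,450.00 + $111,725.19 = $275,600.19
Referral share: 32% of $275,600.19 = $88,192.06; lead counsel retains $275,600.19 − $88,192.06 = $187,408.13.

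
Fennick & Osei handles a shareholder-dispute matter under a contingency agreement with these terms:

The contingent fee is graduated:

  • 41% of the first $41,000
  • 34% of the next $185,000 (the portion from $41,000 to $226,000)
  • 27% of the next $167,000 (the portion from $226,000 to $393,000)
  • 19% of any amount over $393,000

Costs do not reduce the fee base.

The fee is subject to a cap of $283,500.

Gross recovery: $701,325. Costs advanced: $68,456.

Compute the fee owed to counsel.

Fee base is the gross recovery, $701,325; costs are reimbursed separately.
First $41,000 at 41% = $16,810.00
Next $185,000 at 34% = $62,900.00
Next $167,000 at 27% = $45,090.00
Remaining $308,325 at 19% = $58,581.75
Fee: $16,810.00 + $62,900.00 + $45,090.00 + $58,581.75 = $183,381.75
$183,381.75 is under the $283,500 cap.

$183,381.75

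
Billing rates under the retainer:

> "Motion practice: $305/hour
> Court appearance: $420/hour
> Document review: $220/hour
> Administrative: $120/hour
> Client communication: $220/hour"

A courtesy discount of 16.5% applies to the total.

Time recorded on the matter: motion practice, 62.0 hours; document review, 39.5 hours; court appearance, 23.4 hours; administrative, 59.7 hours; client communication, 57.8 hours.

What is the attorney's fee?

$47,852.18

Motion practice: 62.0 × $305 = $18,910.00
Court appearance: 23.4 × $420 = $9,828.00
Document review: 39.5 × $220 = $8,690.00
Administrative: 59.7 × $120 = $7,164.00
Client communication: 57.8 × $220 = $12,716.00
Subtotal: $57,308.00
Less 16.5% discount: −$9,455.82
Total: $57,308.00 − $9,455.82 = $47,852.18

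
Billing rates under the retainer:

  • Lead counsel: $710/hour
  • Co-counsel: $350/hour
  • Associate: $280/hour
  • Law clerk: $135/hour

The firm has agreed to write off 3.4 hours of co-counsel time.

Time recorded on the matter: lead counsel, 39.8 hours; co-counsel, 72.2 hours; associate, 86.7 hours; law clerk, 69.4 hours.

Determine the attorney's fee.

$85,983.00

Lead counsel: 39.8 × $710 = $28,258.00
Co-counsel: 72.2 × $350 = $25,270.00
Associate: 86.7 × $280 = $24,276.00
Law clerk: 69.4 × $135 = $9,369.00
Subtotal: $87,173.00
Write-off: 3.4 × $350 = $1,190.00
Total: $87,173.00 − $1,190.00 = $85,983.00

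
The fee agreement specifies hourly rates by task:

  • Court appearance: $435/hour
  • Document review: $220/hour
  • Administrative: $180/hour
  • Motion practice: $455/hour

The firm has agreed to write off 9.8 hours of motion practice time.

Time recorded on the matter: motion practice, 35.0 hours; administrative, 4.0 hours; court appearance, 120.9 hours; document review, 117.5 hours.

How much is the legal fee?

$90,627.50

Court appearance: 120.9 × $435 = $52,591.50
Document review: 117.5 × $220 = $25,850.00
Administrative: 4.0 × $180 = $720.00
Motion practice: 35.0 × $455 = $15,925.00
Subtotal: $95,086.50
Write-off: 9.8 × $455 = $4,459.00
Total: $95,086.50 − $4,459.00 = $90,627.50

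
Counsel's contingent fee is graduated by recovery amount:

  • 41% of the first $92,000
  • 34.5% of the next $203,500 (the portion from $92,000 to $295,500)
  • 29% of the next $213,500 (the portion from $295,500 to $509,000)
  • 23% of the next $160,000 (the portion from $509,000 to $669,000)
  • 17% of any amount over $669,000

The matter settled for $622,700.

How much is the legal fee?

First $92,000 at 41% = $37,720.00
Next $203,500 at 34.5% = $70,207.50
Next $213,500 at 29% = $61,915.00
Remaining $113,700 at 23% = $26,151.00
Fee: $37,720.00 + $70,207.50 + $61,915.00 + $26,151.00 = $195,993.50

$195,993.50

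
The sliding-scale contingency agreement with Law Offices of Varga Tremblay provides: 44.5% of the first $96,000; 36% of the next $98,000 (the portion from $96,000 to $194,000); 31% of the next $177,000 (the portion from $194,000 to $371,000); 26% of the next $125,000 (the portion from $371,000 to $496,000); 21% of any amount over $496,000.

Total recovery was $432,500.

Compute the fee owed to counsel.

$148,860.00

First $96,000 at 44.5% = $42,720.00
Next $98,000 at 36% = $35,280.00
Next $177,000 at 31% = $54,870.00
Remaining $61,500 at 26% = $15,990.00
Fee: $42,720.00 + $35,280.00 + $54,870.00 + $15,990.00 = $148,860.00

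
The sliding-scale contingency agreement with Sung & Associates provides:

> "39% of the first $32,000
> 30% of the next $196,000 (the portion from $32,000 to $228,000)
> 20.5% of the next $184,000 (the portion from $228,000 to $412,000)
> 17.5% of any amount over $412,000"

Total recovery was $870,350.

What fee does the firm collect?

$189,211.25

First $32,000 at 39% = $12,480.00
Next $196,000 at 30% = $58,800.00
Next $184,000 at 20.5% = $37,720.00
Remaining $458,350 at 17.5% = $80,211.25
Fee: $12,480.00 + $58,800.00 + $37,720.00 + $80,211.25 = $189,211.25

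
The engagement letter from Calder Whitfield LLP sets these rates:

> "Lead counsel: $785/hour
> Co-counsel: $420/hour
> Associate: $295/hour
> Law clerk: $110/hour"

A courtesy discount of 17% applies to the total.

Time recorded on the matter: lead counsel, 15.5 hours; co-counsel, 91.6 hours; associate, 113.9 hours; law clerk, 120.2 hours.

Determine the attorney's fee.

Lead counsel: 15.5 × $785 = $12,167.50
Co-counsel: 91.6 × $420 = $38,472.00
Associate: 113.9 × $295 = $33,600.50
Law clerk: 120.2 × $110 = $13,222.00
Subtotal: $97,462.00
Less 17% discount: −$16,568.54
Total: $97,462.00 − $16,568.54 = $80,893.46

$80,893.46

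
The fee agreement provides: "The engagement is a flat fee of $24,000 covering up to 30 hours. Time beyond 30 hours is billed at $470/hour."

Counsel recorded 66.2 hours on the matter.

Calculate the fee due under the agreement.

Flat fee: $24,000.00
Excess hours: 66.2 − 30 = 36.2
Overrun: 36.2 × $470 = $17,014.00
Total: $24,000.00 + $17,014.00 = $41,014.00

$41,014.00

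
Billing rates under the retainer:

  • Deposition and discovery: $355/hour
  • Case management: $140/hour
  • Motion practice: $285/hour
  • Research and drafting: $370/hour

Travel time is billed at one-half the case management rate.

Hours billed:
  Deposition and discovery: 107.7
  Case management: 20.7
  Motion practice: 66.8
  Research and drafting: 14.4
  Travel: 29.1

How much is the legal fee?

Deposition and discovery: 107.7 × $355 = $38,233.50
Case management: 20.7 × $140 = $2,898.00
Motion practice: 66.8 × $285 = $19,038.00
Research and drafting: 14.4 × $370 = $5,328.00
Subtotal: $38,233.50 + $2,898.00 + $19,038.00 + $5,328.00 = $65,497.50
Travel: 29.1 × ($140 ÷ 2) = 29.1 × $70.00 = $2,037.00
Total: $65,497.50 + $2,037.00 = $67,534.50

$67,534.50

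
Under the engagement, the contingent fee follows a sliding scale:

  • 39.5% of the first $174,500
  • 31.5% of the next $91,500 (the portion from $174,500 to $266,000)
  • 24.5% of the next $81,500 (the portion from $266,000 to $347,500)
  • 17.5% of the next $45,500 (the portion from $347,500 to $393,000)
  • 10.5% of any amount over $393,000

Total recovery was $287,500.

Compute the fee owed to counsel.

First $174,500 at 39.5% = $68,927.50
Next $91,500 at 31.5% = $28,822.50
Remaining $21,500 at 24.5% = $5,267.50
Fee: $68,927.50 + $28,822.50 + $5,267.50 = $103,017.50

$103,017.50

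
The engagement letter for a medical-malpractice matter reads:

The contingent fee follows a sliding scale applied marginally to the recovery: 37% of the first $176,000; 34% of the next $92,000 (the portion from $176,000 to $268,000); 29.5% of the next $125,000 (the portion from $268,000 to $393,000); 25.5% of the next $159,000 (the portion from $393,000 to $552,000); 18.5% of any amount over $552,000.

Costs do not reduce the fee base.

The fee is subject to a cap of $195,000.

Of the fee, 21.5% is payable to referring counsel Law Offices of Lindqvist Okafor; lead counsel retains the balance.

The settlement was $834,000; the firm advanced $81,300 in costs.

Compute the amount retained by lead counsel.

Fee base is the gross recovery, $834,000; costs are reimbursed separately.
First $176,000 at 37% = $65,120.00
Next $92,000 at 34% = $31,280.00
Next $125,000 at 29.5% = $36,875.00
Next $159,000 at 25.5% = $40,545.00
Remaining $282,000 at 18.5% = $52,170.00
Fee: $65,120.00 + $31,280.00 + $36,875.00 + $40,545.00 + $52,170.00 = $225,990.00
$225,990.00 exceeds the $195,000 cap, so the fee is capped at $195,000.00.
Referral share: 21.5% of $195,000.00 = $41,925.00; lead counsel retains $195,000.00 − $41,925.00 = $153,075.00.

$153,075.00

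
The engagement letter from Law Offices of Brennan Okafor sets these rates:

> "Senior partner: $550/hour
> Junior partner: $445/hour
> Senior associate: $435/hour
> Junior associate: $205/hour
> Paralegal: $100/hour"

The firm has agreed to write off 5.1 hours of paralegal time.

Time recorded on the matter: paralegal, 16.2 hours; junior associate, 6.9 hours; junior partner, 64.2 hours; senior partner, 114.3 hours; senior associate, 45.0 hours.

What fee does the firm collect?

Senior partner: 114.3 × $550 = $62,865.00
Junior partner: 64.2 × $445 = $28,569.00
Senior associate: 45.0 × $435 = $19,575.00
Junior associate: 6.9 × $205 = $1,414.50
Paralegal: 16.2 × $100 = $1,620.00
Subtotal: $114,043.50
Write-off: 5.1 × $100 = $510.00
Total: $114,043.50 − $510.00 = $113,533.50

$113,533.50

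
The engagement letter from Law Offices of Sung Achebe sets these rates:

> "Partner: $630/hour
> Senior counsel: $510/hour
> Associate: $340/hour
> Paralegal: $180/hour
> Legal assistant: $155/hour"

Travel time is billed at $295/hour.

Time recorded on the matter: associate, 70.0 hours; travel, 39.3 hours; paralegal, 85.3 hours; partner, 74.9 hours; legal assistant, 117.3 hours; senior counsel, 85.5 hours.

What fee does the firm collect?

$159,721.00

Partner: 74.9 × $630 = $47,187.00
Senior counsel: 85.5 × $510 = $43,605.00
Associate: 70.0 × $340 = $23,800.00
Paralegal: 85.3 × $180 = $15,354.00
Legal assistant: 117.3 × $155 = $18,181.50
Subtotal: $47,187.00 + $43,605.00 + $23,800.00 + $15,354.00 + $18,181.50 = $148,127.50
Travel: 39.3 × $295 = $11,593.50
Total: $148,127.50 + $11,593.50 = $159,721.00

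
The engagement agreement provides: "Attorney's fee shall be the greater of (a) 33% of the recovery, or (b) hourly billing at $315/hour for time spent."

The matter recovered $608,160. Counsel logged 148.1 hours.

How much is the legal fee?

(a) 33% of $608,160 = $200,692.80
(b) 148.1 × $315 = $46,651.50
The greater is (a): $200,692.80.

$200,692.80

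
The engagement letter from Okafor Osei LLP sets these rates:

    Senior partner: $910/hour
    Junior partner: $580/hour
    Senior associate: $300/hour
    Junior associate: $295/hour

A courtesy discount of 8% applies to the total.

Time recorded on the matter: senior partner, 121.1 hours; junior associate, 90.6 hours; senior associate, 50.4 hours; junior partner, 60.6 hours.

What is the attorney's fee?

Senior partner: 121.1 × $910 = $110,201.00
Junior partner: 60.6 × $580 = $35,148.00
Senior associate: 50.4 × $300 = $15,120.00
Junior associate: 90.6 × $295 = $26,727.00
Subtotal: $187,196.00
Less 8% discount: −$14,975.68
Total: $187,196.00 − $14,975.68 = $172,220.32

$172,220.32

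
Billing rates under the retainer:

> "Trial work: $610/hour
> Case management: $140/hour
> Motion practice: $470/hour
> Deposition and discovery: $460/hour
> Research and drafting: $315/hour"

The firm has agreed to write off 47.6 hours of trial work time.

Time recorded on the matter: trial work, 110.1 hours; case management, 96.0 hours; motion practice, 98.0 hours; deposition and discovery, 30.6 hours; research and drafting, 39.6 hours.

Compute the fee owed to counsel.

$124,175.00

Trial work: 110.1 × $610 = $67,161.00
Case management: 96.0 × $140 = $13,440.00
Motion practice: 98.0 × $470 = $46,060.00
Deposition and discovery: 30.6 × $460 = $14,076.00
Research and drafting: 39.6 × $315 = $12,474.00
Subtotal: $153,211.00
Write-off: 47.6 × $610 = $29,036.00
Total: $153,211.00 − $29,036.00 = $124,175.00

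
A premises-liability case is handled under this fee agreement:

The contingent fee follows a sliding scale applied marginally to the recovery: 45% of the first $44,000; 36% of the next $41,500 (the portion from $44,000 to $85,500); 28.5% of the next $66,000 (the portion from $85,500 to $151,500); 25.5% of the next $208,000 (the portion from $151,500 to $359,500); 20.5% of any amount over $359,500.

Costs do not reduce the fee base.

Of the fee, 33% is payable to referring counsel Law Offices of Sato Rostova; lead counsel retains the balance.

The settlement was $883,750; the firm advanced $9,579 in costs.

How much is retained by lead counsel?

$143,421.04

Fee base is the gross recovery, $883,750; costs are reimbursed separately.
First $44,000 at 45% = $19,800.00
Next $41,500 at 36% = $14,940.00
Next $66,000 at 28.5% = $18,810.00
Next $208,000 at 25.5% = $53,040.00
Remaining $524,250 at 20.5% = $107,471.25
Fee: $19,800.00 + $14,940.00 + $18,810.00 + $53,040.00 + $107,471.25 = $214,061.25
Referral share: 33% of $214,061.25 = $70,640.21; lead counsel retains $214,061.25 − $70,640.21 = $143,421.04.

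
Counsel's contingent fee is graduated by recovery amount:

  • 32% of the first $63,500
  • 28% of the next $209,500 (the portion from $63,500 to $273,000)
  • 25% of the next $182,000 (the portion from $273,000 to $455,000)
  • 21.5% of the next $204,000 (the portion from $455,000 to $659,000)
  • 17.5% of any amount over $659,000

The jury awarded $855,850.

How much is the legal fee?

First $63,500 at 32% = $20,320.00
Next $209,500 at 28% = $58,660.00
Next $182,000 at 25% = $45,500.00
Next $204,000 at 21.5% = $43,860.00
Remaining $196,850 at 17.5% = $34,448.75
Fee: $20,320.00 + $58,660.00 + $45,500.00 + $43,860.00 + $34,448.75 = $202,788.75

$202,788.75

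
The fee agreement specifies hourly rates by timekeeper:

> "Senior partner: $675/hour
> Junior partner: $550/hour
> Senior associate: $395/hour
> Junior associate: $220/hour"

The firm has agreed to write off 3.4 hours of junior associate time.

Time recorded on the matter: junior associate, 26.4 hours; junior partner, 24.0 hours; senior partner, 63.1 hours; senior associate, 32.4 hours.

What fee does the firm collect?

Senior partner: 63.1 × $675 = $42,592.50
Junior partner: 24.0 × $550 = $13,200.00
Senior associate: 32.4 × $395 = $12,798.00
Junior associate: 26.4 × $220 = $5,808.00
Subtotal: $74,398.50
Write-off: 3.4 × $220 = $748.00
Total: $74,398.50 − $748.00 = $73,650.50

$73,650.50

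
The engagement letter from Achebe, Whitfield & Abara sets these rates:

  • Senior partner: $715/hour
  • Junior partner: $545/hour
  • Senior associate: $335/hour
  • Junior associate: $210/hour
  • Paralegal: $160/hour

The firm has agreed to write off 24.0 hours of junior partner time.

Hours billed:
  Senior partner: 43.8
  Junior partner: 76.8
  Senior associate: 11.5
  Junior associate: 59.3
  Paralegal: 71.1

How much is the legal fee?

Senior partner: 43.8 × $715 = $31,317.00
Junior partner: 76.8 × $545 = $41,856.00
Senior associate: 11.5 × $335 = $3,852.50
Junior associate: 59.3 × $210 = $12,453.00
Paralegal: 71.1 × $160 = $11,376.00
Subtotal: $100,854.50
Write-off: 24.0 × $545 = $13,080.00
Total: $100,854.50 − $13,080.00 = $87,774.50

$87,774.50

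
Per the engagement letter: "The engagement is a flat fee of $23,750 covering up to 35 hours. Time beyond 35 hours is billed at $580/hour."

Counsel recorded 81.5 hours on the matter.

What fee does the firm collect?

$50,720.00

Flat fee: $23,750.00
Excess hours: 81.5 − 35 = 46.5
Overrun: 46.5 × $580 = $26,970.00
Total: $23,750.00 + $26,970.00 = $50,720.00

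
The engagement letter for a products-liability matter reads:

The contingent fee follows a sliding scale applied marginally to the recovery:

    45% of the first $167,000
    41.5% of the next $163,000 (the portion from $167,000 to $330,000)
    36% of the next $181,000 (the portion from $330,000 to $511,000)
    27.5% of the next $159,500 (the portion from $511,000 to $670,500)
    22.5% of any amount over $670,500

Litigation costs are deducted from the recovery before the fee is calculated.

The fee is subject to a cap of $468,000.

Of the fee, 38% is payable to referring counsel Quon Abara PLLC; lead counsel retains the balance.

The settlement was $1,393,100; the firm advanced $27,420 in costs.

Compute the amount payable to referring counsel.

$155,128.54

Fee base (net of costs): $1,393,100 − $27,420 = $1,365,680
First $167,000 at 45% = $75,150.00
Next $163,000 at 41.5% = $67,645.00
Next $181,000 at 36% = $65,160.00
Next $159,500 at 27.5% = $43,862.50
Remaining $695,180 at 22.5% = $156,415.50
Fee: $75,150.00 + $67,645.00 + $65,160.00 + $43,862.50 + $156,415.50 = $408,233.00
$408,233.00 is under the $468,000 cap.
Referral share: 38% of $408,233.00 = $155,128.54; lead counsel retains $408,233.00 − $155,128.54 = $253,104.46.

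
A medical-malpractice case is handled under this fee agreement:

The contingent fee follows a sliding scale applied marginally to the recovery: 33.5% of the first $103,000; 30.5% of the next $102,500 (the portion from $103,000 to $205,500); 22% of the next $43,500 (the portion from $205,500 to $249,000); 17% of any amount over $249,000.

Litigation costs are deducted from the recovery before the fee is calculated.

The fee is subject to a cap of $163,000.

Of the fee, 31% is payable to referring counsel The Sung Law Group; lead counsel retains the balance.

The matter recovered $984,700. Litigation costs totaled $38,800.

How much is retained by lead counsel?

$112,470.00

Fee base (net of costs): $984,700 − $38,800 = $945,900
First $103,000 at 33.5% = $34,505.00
Next $102,500 at 30.5% = $31,262.50
Next $43,500 at 22% = $9,570.00
Remaining $696,900 at 17% = $118,473.00
Fee: $34,505.00 + $31,262.50 + $9,570.00 + $118,473.00 = $193,810.50
$193,810.50 exceeds the $163,000 cap, so the fee is capped at $163,000.00.
Referral share: 31% of $163,000.00 = $50,530.00; lead counsel retains $163,000.00 − $50,530.00 = $112,470.00.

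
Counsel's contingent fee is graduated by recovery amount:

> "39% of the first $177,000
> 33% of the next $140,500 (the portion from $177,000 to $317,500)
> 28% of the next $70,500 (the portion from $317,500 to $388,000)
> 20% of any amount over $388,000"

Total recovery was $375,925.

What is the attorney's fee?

$131,754.00

First $177,000 at 39% = $69,030.00
Next $140,500 at 33% = $46,365.00
Remaining $58,425 at 28% = $16,359.00
Fee: $69,030.00 + $46,365.00 + $16,359.00 = $131,754.00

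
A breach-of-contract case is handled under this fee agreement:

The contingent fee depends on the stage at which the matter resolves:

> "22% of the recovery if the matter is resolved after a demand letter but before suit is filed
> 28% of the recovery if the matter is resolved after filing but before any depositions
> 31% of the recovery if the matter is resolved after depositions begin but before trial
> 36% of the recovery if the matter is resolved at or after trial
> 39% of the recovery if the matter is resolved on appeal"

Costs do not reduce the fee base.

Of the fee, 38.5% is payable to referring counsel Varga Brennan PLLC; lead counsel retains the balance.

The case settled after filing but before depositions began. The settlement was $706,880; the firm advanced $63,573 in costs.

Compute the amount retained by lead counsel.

Fee base is the gross recovery, $706,880; costs are reimbursed separately.
The matter settled after filing but before depositions began, so the 28% rate applies.
$706,880 × 28% = $197,926.40
Referral share: 38.5% of $197,926.40 = $76,201.66; lead counsel retains $197,926.40 − $76,201.66 = $121,724.74.

$121,724.74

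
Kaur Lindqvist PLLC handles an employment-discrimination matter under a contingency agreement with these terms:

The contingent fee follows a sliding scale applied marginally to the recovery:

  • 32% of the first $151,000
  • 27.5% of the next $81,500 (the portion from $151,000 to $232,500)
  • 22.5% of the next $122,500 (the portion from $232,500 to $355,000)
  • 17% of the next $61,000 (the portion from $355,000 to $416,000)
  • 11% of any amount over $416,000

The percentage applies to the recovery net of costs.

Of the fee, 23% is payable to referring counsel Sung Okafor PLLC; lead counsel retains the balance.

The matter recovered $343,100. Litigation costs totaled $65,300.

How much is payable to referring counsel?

Fee base (net of costs): $343,100 − $65,300 = $277,800
First $151,000 at 32% = $48,320.00
Next $81,500 at 27.5% = $22,412.50
Remaining $45,300 at 22.5% = $10,192.50
Fee: $48,320.00 + $22,412.50 + $10,192.50 = $80,925.00
Referral share: 23% of $80,925.00 = $18,612.75; lead counsel retains $80,925.00 − $18,612.75 = $62,312.25.

$18,612.75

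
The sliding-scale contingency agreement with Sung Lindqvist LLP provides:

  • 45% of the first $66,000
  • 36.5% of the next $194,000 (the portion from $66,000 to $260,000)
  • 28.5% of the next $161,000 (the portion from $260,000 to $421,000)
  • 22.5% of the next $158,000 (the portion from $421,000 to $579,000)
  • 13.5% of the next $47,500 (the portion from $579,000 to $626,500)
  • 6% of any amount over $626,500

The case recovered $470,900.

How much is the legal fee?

First $66,000 at 45% = $29,700.00
Next $194,000 at 36.5% = $70,810.00
Next $161,000 at 28.5% = $45,885.00
Remaining $49,900 at 22.5% = $11,227.50
Fee: $29,700.00 + $70,810.00 + $45,885.00 + $11,227.50 = $157,622.50

$157,622.50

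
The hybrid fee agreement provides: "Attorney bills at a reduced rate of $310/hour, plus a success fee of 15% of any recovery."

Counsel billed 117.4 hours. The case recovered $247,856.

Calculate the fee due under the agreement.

$73,572.40

Hourly: 117.4 × $310 = $36,394.00
Success fee: 15% of $247,856 = $37,178.40
Total: $36,394.00 + $37,178.40 = $73,572.40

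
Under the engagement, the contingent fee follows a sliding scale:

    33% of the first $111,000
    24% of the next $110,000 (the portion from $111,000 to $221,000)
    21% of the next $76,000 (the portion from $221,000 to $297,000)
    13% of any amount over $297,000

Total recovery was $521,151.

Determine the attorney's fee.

First $111,000 at 33% = $36,630.00
Next $110,000 at 24% = $26,400.00
Next $76,000 at 21% = $15,960.00
Remaining $224,151 at 13% = $29,139.63
Fee: $36,630.00 + $26,400.00 + $15,960.00 + $29,139.63 = $108,129.63

$108,129.63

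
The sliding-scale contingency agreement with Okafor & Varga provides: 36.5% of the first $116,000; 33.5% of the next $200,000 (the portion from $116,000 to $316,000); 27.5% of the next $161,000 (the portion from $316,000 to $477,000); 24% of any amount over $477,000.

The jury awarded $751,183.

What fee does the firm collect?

First $116,000 at 36.5% = $42,340.00
Next $200,000 at 33.5% = $67,000.00
Next $161,000 at 27.5% = $44,275.00
Remaining $274,183 at 24% = $65,803.92
Fee: $42,340.00 + $67,000.00 + $44,275.00 + $65,803.92 = $219,418.92

$219,418.92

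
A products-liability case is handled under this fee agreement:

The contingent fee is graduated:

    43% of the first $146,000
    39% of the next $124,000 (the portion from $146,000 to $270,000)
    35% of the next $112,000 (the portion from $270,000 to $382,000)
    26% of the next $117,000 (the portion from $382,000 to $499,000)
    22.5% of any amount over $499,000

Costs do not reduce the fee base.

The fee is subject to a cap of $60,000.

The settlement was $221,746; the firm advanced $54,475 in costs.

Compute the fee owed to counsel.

Fee base is the gross recovery, $221,746; costs are reimbursed separately.
First $146,000 at 43% = $62,780.00
Remaining $75,746 at 39% = $29,540.94
Fee: $62,780.00 + $29,540.94 = $92,320.94
$92,320.94 exceeds the $60,000 cap, so the fee is capped at $60,000.00.

$60,000.00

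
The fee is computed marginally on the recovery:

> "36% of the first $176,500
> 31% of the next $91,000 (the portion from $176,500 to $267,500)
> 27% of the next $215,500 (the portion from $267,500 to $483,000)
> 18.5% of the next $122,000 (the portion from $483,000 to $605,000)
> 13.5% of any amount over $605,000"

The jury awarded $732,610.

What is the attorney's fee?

$189,732.35

First $176,500 at 36% = $63,540.00
Next $91,000 at 31% = $28,210.00
Next $215,500 at 27% = $58,185.00
Next $122,000 at 18.5% = $22,570.00
Remaining $127,610 at 13.5% = $17,227.35
Fee: $63,540.00 + $28,210.00 + $58,185.00 + $22,570.00 + $17,227.35 = $189,732.35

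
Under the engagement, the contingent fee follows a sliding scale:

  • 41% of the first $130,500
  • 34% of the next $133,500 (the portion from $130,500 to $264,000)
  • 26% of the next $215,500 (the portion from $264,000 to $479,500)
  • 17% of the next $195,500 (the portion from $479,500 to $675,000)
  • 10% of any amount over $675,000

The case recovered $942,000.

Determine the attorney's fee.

First $130,500 at 41% = $53,505.00
Next $133,500 at 34% = $45,390.00
Next $215,500 at 26% = $56,030.00
Next $195,500 at 17% = $33,235.00
Remaining $267,000 at 10% = $26,700.00
Fee: $53,505.00 + $45,390.00 + $56,030.00 + $33,235.00 + $26,700.00 = $214,860.00

$214,860.00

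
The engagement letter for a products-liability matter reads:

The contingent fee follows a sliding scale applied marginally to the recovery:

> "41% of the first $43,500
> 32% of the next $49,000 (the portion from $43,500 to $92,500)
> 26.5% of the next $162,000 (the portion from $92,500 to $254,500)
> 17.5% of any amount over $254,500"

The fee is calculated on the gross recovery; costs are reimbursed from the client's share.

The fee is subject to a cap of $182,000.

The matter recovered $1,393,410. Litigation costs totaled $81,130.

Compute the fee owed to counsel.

Fee base is the gross recovery, $1,393,410; costs are reimbursed separately.
First $43,500 at 41% = $17,835.00
Next $49,000 at 32% = $15,680.00
Next $162,000 at 26.5% = $42,930.00
Remaining $1,138,910 at 17.5% = $199,309.25
Fee: $17,835.00 + $15,680.00 + $42,930.00 + $199,309.25 = $275,754.25
$275,754.25 exceeds the $182,000 cap, so the fee is capped at $182,000.00.

$182,000.00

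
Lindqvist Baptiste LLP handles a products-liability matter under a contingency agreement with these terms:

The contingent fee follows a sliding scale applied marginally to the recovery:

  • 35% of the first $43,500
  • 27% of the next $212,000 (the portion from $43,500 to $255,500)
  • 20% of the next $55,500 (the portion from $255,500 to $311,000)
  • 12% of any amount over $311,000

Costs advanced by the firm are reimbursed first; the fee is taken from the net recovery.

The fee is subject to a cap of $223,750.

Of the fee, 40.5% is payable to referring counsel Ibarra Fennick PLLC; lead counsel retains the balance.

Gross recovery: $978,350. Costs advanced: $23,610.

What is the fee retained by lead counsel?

$95,684.21

Fee base (net of costs): $978,350 − $23,610 = $954,740
First $43,500 at 35% = $15,225.00
Next $212,000 at 27% = $57,240.00
Next $55,500 at 20% = $11,100.00
Remaining $643,740 at 12% = $77,248.80
Fee: $15,225.00 + $57,240.00 + $11,100.00 + $77,248.80 = $160,813.80
$160,813.80 is under the $223,750 cap.
Referral share: 40.5% of $160,813.80 = $65,129.59; lead counsel retains $160,813.80 − $65,129.59 = $95,684.21.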